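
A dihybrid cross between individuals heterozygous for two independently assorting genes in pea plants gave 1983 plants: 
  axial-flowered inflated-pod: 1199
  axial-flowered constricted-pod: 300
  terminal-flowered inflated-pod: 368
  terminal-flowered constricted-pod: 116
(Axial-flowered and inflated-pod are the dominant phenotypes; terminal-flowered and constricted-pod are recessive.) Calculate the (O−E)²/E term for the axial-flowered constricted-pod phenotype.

A dihybrid F₂ with independent assortment and complete dominance at both loci gives a 9:3:3:1 phenotypic ratio.
The 9:3:3:1 ratio has 16 parts, so with N = 1983 the expected counts are:
  axial-flowered inflated-pod: 1983 × 9/16 = 1115.4375
  axial-flowered constricted-pod: 1983 × 3/16 = 371.8125
  terminal-flowered inflated-pod: 1983 × 3/16 = 371.8125
  terminal-flowered constricted-pod: 1983 × 1/16 = 123.9375
Contribution of axial-flowered constricted-pod: (300 − 371.8125)² / 371.8125 = 13.8700

13.870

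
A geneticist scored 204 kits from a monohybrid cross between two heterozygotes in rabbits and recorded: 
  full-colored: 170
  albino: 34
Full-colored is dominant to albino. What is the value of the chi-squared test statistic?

For a monohybrid cross between heterozygotes with complete dominance, the expected phenotypic ratio is 3:1.
Total ratio parts = 4. Expected numbers out of 204:
  full-colored: 204 × 3/4 = 153
  albino: 204 × 1/4 = 51
χ² = Σ (O − E)² / E
  full-colored: (170 − 153)² / 153 = 1.8889
  albino: (34 − 51)² / 51 = 5.6667
χ² = 1.8889 + 5.6667 = 7.5556 ≈ 7.556

7.556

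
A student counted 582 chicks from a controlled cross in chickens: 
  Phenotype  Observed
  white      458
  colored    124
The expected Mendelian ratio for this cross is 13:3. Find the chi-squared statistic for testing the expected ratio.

2.496

Expected counts for N = 582 under a 13:3 ratio (total parts = 16):
  white: 582 × 13/16 = 472.875
  colored: 582 × 3/16 = 109.125
χ² = Σ (O − E)² / E
  white: (458 − 472.875)² / 472.875 = 0.4679
  colored: (124 − 109.125)² / 109.125 = 2.0276
χ² = 0.4679 + 2.0276 = 2.4955 ≈ 2.496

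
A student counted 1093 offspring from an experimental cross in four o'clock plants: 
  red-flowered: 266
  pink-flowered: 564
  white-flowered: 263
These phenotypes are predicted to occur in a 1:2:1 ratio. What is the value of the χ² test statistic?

1.137

The 1:2:1 ratio has 4 parts, so with N = 1093 the expected counts are:
  red-flowered: 1093 × 1/4 = 273.25
  pink-flowered: 1093 × 2/4 = 546.5
  white-flowered: 1093 × 1/4 = 273.25
χ² = Σ (O − E)² / E
  red-flowered: (266 − 273.25)² / 273.25 = 0.1924
  pink-flowered: (564 − 546.5)² / 546.5 = 0.5604
  white-flowered: (263 − 273.25)² / 273.25 = 0.3845
χ² = 0.1924 + 0.5604 + 0.3845 = 1.1373 ≈ 1.137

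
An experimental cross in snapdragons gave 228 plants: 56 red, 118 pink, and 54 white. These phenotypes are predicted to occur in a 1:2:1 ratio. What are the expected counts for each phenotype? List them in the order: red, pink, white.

Expected counts for N = 228 under a 1:2:1 ratio (total parts = 4):
  red: 228 × 1/4 = 57
  pink: 228 × 2/4 = 114
  white: 228 × 1/4 = 57

57, 114, 57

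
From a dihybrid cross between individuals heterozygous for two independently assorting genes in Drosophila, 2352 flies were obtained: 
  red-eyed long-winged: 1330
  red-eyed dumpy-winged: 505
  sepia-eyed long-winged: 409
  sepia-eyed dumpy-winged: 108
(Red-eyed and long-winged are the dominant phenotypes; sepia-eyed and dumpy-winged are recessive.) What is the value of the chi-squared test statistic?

A dihybrid F₂ with independent assortment and complete dominance at both loci gives a 9:3:3:1 phenotypic ratio.
The 9:3:3:1 ratio has 16 parts, so with N = 2352 the expected counts are:
  red-eyed long-winged: 2352 × 9/16 = 1323
  red-eyed dumpy-winged: 2352 × 3/16 = 441
  sepia-eyed long-winged: 2352 × 3/16 = 441
  sepia-eyed dumpy-winged: 2352 × 1/16 = 147
χ² = Σ (O − E)² / E
  red-eyed long-winged: (1330 − 1323)² / 1323 = 0.0370
  red-eyed dumpy-winged: (505 − 441)² / 441 = 9.2880
  sepia-eyed long-winged: (409 − 441)² / 441 = 2.3220
  sepia-eyed dumpy-winged: (108 − 147)² / 147 = 10.3469
χ² = 0.0370 + 9.2880 + 2.3220 + 10.3469 = 21.9939 ≈ 21.994

21.994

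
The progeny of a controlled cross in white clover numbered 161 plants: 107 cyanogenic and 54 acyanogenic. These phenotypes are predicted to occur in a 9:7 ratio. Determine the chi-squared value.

The 9:7 ratio has 16 parts, so with N = 161 the expected counts are:
  cyanogenic: 161 × 9/16 = 90.5625
  acyanogenic: 161 × 7/16 = 70.4375
χ² = Σ (O − E)² / E
  cyanogenic: (107 − 90.5625)² / 90.5625 = 2.9835
  acyanogenic: (54 − 70.4375)² / 70.4375 = 3.8359
χ² = 2.9835 + 3.8359 = 6.8194 ≈ 6.819

6.819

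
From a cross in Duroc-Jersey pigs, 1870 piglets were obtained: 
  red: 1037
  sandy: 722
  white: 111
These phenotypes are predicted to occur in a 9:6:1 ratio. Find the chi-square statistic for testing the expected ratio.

The 9:6:1 ratio has 16 parts, so with N = 1870 the expected counts are:
  red: 1870 × 9/16 = 1051.875
  sandy: 1870 × 6/16 = 701.25
  white: 1870 × 1/16 = 116.875
χ² = Σ (O − E)² / E
  red: (1037 − 1051.875)² / 1051.875 = 0.2104
  sandy: (722 − 701.25)² / 701.25 = 0.6140
  white: (111 − 116.875)² / 116.875 = 0.2953
χ² = 0.2104 + 0.6140 + 0.2953 = 1.1197 ≈ 1.120

1.120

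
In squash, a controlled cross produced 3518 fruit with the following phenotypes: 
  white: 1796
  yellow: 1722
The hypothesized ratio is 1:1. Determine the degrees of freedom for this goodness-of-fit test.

1

A goodness-of-fit test with 2 phenotype classes has df = 2 − 1 = 1.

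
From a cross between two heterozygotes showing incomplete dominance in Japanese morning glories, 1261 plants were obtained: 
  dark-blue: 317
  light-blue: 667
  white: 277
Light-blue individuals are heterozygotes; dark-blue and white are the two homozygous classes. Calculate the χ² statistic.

6.764

With incomplete dominance, a heterozygote × heterozygote cross gives a 1:2:1 phenotypic ratio.
The 1:2:1 ratio has 4 parts, so with N = 1261 the expected counts are:
  dark-blue: 1261 × 1/4 = 315.25
  light-blue: 1261 × 2/4 = 630.5
  white: 1261 × 1/4 = 315.25
χ² = Σ (O − E)² / E
  dark-blue: (317 − 315.25)² / 315.25 = 0.0097
  light-blue: (667 − 630.5)² / 630.5 = 2.1130
  white: (277 − 315.25)² / 315.25 = 4.6410
χ² = 0.0097 + 2.1130 + 4.6410 = 6.7637 ≈ 6.764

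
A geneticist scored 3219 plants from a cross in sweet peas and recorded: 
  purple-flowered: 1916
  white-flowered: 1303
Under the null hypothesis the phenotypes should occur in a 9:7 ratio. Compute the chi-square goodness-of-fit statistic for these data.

The 9:7 ratio has 16 parts, so with N = 3219 the expected counts are:
  purple-flowered: 3219 × 9/16 = 1810.6875
  white-flowered: 3219 × 7/16 = 1408.3125
χ² = Σ (O − E)² / E
  purple-flowered: (1916 − 1810.6875)² / 1810.6875 = 6.1251
  white-flowered: (1303 − 1408.3125)² / 1408.3125 = 7.8752
χ² = 6.1251 + 7.8752 = 14.0003 ≈ 14.000

14.000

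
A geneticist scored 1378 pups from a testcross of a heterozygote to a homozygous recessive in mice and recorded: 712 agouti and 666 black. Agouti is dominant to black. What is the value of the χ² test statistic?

A testcross of a heterozygote (Aa × aa) gives a 1:1 phenotypic ratio.
Under the 1:1 hypothesis (Σ ratio = 2, N = 1378):
  agouti: 1378 × 1/2 = 689
  black: 1378 × 1/2 = 689
χ² = Σ (O − E)² / E
  agouti: (712 − 689)² / 689 = 0.7678
  black: (666 − 689)² / 689 = 0.7678
χ² = 0.7678 + 0.7678 = 1.5356 ≈ 1.536

1.536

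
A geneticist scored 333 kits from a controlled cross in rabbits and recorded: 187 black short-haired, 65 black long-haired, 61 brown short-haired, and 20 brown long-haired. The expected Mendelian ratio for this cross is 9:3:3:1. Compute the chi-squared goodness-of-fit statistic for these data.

0.171

The 9:3:3:1 ratio has 16 parts, so with N = 333 the expected counts are:
  black short-haired: 333 × 9/16 = 187.3125
  black long-haired: 333 × 3/16 = 62.4375
  brown short-haired: 333 × 3/16 = 62.4375
  brown long-haired: 333 × 1/16 = 20.8125
χ² = Σ (O − E)² / E
  black short-haired: (187 − 187.3125)² / 187.3125 = 0.0005
  black long-haired: (65 − 62.4375)² / 62.4375 = 0.1052
  brown short-haired: (61 − 62.4375)² / 62.4375 = 0.0331
  brown long-haired: (20 − 20.8125)² / 20.8125 = 0.0317
χ² = 0.0005 + 0.1052 + 0.0331 + 0.0317 = 0.1705 ≈ 0.171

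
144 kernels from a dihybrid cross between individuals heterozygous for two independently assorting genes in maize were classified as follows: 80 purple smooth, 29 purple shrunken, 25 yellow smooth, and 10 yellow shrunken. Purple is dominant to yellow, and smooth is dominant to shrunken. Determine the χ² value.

0.420

A dihybrid F₂ with independent assortment and complete dominance at both loci gives a 9:3:3:1 phenotypic ratio.
The 9:3:3:1 ratio has 16 parts, so with N = 144 the expected counts are:
  purple smooth: 144 × 9/16 = 81
  purple shrunken: 144 × 3/16 = 27
  yellow smooth: 144 × 3/16 = 27
  yellow shrunken: 144 × 1/16 = 9
χ² = Σ (O − E)² / E
  purple smooth: (80 − 81)² / 81 = 0.0123
  purple shrunken: (29 − 27)² / 27 = 0.1481
  yellow smooth: (25 − 27)² / 27 = 0.1481
  yellow shrunken: (10 − 9)² / 9 = 0.1111
χ² = 0.0123 + 0.1481 + 0.1481 + 0.1111 = 0.4196 ≈ 0.420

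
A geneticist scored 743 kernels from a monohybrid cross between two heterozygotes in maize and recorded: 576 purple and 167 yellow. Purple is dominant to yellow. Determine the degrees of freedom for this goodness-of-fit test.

1

For a monohybrid cross between heterozygotes with complete dominance, the expected phenotypic ratio is 3:1.
A goodness-of-fit test with 2 phenotype classes has df = 2 − 1 = 1.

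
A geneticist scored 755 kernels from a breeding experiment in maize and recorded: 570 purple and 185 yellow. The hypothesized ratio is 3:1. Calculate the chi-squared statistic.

Total ratio parts = 4. Expected numbers out of 755:
  purple: 755 × 3/4 = 566.25
  yellow: 755 × 1/4 = 188.75
χ² = Σ (O − E)² / E
  purple: (570 − 566.25)² / 566.25 = 0.0248
  yellow: (185 − 188.75)² / 188.75 = 0.0745
χ² = 0.0248 + 0.0745 = 0.0993 ≈ 0.099

0.099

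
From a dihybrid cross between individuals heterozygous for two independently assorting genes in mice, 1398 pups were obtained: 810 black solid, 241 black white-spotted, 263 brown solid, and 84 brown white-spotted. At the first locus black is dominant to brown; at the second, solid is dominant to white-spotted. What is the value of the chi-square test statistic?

2.546

A dihybrid F₂ with independent assortment and complete dominance at both loci gives a 9:3:3:1 phenotypic ratio.
The 9:3:3:1 ratio has 16 parts, so with N = 1398 the expected counts are:
  black solid: 1398 × 9/16 = 786.375
  black white-spotted: 1398 × 3/16 = 262.125
  brown solid: 1398 × 3/16 = 262.125
  brown white-spotted: 1398 × 1/16 = 87.375
χ² = Σ (O − E)² / E
  black solid: (810 − 786.375)² / 786.375 = 0.7098
  black white-spotted: (241 − 262.125)² / 262.125 = 1.7025
  brown solid: (263 − 262.125)² / 262.125 = 0.0029
  brown white-spotted: (84 − 87.375)² / 87.375 = 0.1304
χ² = 0.7098 + 1.7025 + 0.0029 + 0.1304 = 2.5456 ≈ 2.546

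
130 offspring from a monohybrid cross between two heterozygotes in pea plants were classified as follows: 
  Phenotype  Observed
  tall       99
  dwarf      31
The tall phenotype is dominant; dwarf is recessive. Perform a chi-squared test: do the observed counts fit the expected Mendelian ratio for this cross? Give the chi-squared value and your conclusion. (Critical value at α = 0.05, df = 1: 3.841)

0.092; consistent

For a monohybrid cross between heterozygotes with complete dominance, the expected phenotypic ratio is 3:1.
The 3:1 ratio has 4 parts, so with N = 130 the expected counts are:
  tall: 130 × 3/4 = 97.5
  dwarf: 130 × 1/4 = 32.5
χ² = Σ (O − E)² / E
  tall: (99 − 97.5)² / 97.5 = 0.0231
  dwarf: (31 − 32.5)² / 32.5 = 0.0692
χ² = 0.0231 + 0.0692 = 0.0923 ≈ 0.092
Degrees of freedom = 2 − 1 = 1; critical value at α = 0.05 is 3.841.
Since 0.092 < 3.841, we fail to reject the null hypothesis — the data are consistent with the 3:1 ratio.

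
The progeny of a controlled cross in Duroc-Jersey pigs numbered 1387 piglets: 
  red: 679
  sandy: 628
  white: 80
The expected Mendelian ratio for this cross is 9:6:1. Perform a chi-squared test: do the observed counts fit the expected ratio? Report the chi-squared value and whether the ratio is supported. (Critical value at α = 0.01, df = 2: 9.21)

Expected counts for N = 1387 under a 9:6:1 ratio (total parts = 16):
  red: 1387 × 9/16 = 780.1875
  sandy: 1387 × 6/16 = 520.125
  white: 1387 × 1/16 = 86.6875
χ² = Σ (O − E)² / E
  red: (679 − 780.1875)² / 780.1875 = 13.1237
  sandy: (628 − 520.125)² / 520.125 = 22.3735
  white: (80 − 86.6875)² / 86.6875 = 0.5159
χ² = 13.1237 + 22.3735 + 0.5159 = 36.0131 ≈ 36.013
Degrees of freedom = 3 − 1 = 2; critical value at α = 0.01 is 9.21.
Since 36.013 > 9.21, we reject the null hypothesis — the data do not fit the 9:6:1 ratio.

36.013; not consistent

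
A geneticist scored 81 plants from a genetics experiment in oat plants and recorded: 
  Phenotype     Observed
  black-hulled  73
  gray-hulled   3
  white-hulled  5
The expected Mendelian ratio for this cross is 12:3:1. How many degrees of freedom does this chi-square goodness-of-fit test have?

A goodness-of-fit test with 3 phenotype classes has df = 3 − 1 = 2.

2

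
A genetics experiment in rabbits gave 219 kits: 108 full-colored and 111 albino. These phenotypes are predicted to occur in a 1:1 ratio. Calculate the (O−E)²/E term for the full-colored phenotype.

Under the 1:1 hypothesis (Σ ratio = 2, N = 219):
  full-colored: 219 × 1/2 = 109.5
  albino: 219 × 1/2 = 109.5
Contribution of full-colored: (108 − 109.5)² / 109.5 = 0.0205

0.021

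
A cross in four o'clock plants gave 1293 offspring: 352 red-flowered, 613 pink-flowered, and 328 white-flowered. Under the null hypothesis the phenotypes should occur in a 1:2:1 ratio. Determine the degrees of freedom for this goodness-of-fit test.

A goodness-of-fit test with 3 phenotype classes has df = 3 − 1 = 2.

2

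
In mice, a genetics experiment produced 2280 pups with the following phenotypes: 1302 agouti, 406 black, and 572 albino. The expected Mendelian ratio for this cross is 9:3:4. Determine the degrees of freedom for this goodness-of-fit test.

A goodness-of-fit test with 3 phenotype classes has df = 3 − 1 = 2.

2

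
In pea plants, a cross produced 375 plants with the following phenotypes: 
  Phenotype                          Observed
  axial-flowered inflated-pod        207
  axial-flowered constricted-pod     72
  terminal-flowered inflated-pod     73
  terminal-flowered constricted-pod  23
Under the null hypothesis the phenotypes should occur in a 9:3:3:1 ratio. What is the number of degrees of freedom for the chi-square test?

3

A goodness-of-fit test with 4 phenotype classes has df = 4 − 1 = 3.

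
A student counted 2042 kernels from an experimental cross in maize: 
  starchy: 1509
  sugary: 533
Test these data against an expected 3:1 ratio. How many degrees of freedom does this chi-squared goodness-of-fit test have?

A goodness-of-fit test with 2 phenotype classes has df = 2 − 1 = 1.

1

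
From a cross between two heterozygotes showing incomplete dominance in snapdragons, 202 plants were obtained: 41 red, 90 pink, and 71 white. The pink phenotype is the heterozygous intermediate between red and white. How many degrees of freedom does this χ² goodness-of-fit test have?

2

With incomplete dominance, a heterozygote × heterozygote cross gives a 1:2:1 phenotypic ratio.
A goodness-of-fit test with 3 phenotype classes has df = 3 − 1 = 2.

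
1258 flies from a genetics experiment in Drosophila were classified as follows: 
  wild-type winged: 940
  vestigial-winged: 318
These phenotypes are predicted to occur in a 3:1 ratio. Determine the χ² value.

0.052

The 3:1 ratio has 4 parts, so with N = 1258 the expected counts are:
  wild-type winged: 1258 × 3/4 = 943.5
  vestigial-winged: 1258 × 1/4 = 314.5
χ² = Σ (O − E)² / E
  wild-type winged: (940 − 943.5)² / 943.5 = 0.0130
  vestigial-winged: (318 − 314.5)² / 314.5 = 0.0390
χ² = 0.0130 + 0.0390 = 0.052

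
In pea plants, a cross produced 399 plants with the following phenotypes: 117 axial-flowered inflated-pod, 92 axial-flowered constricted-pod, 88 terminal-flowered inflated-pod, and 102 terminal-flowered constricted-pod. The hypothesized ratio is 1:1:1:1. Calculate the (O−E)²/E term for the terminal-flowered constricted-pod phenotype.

Under the 1:1:1:1 hypothesis (Σ ratio = 4, N = 399):
  axial-flowered inflated-pod: 399 × 1/4 = 99.75
  axial-flowered constricted-pod: 399 × 1/4 = 99.75
  terminal-flowered inflated-pod: 399 × 1/4 = 99.75
  terminal-flowered constricted-pod: 399 × 1/4 = 99.75
Contribution of terminal-flowered constricted-pod: (102 − 99.75)² / 99.75 = 0.0508

0.051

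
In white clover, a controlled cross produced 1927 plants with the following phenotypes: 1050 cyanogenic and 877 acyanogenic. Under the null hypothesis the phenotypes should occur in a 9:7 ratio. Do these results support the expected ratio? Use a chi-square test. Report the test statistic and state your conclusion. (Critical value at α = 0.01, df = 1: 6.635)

Total ratio parts = 16. Expected numbers out of 1927:
  cyanogenic: 1927 × 9/16 = 1083.9375
  acyanogenic: 1927 × 7/16 = 843.0625
χ² = Σ (O − E)² / E
  cyanogenic: (1050 − 1083.9375)² / 1083.9375 = 1.0626
  acyanogenic: (877 − 843.0625)² / 843.0625 = 1.3662
χ² = 1.0626 + 1.3662 = 2.4288 ≈ 2.429
Degrees of freedom = 2 − 1 = 1; critical value at α = 0.01 is 6.635.
Since 2.429 < 6.635, we fail to reject the null hypothesis — the data are consistent with the 9:7 ratio.

2.429; consistent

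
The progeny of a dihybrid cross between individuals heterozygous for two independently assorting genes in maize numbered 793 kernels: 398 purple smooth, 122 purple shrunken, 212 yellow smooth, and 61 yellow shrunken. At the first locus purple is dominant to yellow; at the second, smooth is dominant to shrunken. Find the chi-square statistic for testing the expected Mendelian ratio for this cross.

A dihybrid F₂ with independent assortment and complete dominance at both loci gives a 9:3:3:1 phenotypic ratio.
Expected counts for N = 793 under a 9:3:3:1 ratio (total parts = 16):
  purple smooth: 793 × 9/16 = 446.0625
  purple shrunken: 793 × 3/16 = 148.6875
  yellow smooth: 793 × 3/16 = 148.6875
  yellow shrunken: 793 × 1/16 = 49.5625
χ² = Σ (O − E)² / E
  purple smooth: (398 − 446.0625)² / 446.0625 = 5.1787
  purple shrunken: (122 − 148.6875)² / 148.6875 = 4.7901
  yellow smooth: (212 − 148.6875)² / 148.6875 = 26.9590
  yellow shrunken: (61 − 49.5625)² / 49.5625 = 2.6394
χ² = 5.1787 + 4.7901 + 26.9590 + 2.6394 = 39.5672 ≈ 39.567

39.567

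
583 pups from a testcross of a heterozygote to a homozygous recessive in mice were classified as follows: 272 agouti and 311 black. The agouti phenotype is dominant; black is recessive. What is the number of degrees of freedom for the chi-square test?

1

A testcross of a heterozygote (Aa × aa) gives a 1:1 phenotypic ratio.
A goodness-of-fit test with 2 phenotype classes has df = 2 − 1 = 1.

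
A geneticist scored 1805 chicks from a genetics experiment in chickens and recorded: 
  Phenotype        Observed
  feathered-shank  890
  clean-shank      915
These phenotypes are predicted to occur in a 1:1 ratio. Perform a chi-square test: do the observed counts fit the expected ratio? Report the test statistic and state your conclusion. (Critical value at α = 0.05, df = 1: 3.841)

0.346; consistent

Expected counts for N = 1805 under a 1:1 ratio (total parts = 2):
  feathered-shank: 1805 × 1/2 = 902.5
  clean-shank: 1805 × 1/2 = 902.5
χ² = Σ (O − E)² / E
  feathered-shank: (890 − 902.5)² / 902.5 = 0.1731
  clean-shank: (915 − 902.5)² / 902.5 = 0.1731
χ² = 0.1731 + 0.1731 = 0.3462 ≈ 0.346
Degrees of freedom = 2 − 1 = 1; critical value at α = 0.05 is 3.841.
Since 0.346 < 3.841, we fail to reject the null hypothesis — the data are consistent with the 1:1 ratio.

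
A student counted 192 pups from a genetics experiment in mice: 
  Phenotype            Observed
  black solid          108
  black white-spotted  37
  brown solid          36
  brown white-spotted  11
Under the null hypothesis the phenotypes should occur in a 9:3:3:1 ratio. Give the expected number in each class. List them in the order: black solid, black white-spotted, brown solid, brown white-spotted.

The 9:3:3:1 ratio has 16 parts, so with N = 192 the expected counts are:
  black solid: 192 × 9/16 = 108
  black white-spotted: 192 × 3/16 = 36
  brown solid: 192 × 3/16 = 36
  brown white-spotted: 192 × 1/16 = 12

108, 36, 36, 12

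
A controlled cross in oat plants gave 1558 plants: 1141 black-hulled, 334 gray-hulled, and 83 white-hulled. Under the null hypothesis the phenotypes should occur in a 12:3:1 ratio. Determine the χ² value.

Under the 12:3:1 hypothesis (Σ ratio = 16, N = 1558):
  black-hulled: 1558 × 12/16 = 1168.5
  gray-hulled: 1558 × 3/16 = 292.125
  white-hulled: 1558 × 1/16 = 97.375
χ² = Σ (O − E)² / E
  black-hulled: (1141 − 1168.5)² / 1168.5 = 0.6472
  gray-hulled: (334 − 292.125)² / 292.125 = 6.0026
  white-hulled: (83 − 97.375)² / 97.375 = 2.1221
χ² = 0.6472 + 6.0026 + 2.1221 = 8.7719 ≈ 8.772

8.772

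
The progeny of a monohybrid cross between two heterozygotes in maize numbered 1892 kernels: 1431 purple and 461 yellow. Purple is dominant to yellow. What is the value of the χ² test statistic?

0.406

For a monohybrid cross between heterozygotes with complete dominance, the expected phenotypic ratio is 3:1.
Expected counts for N = 1892 under a 3:1 ratio (total parts = 4):
  purple: 1892 × 3/4 = 1419
  yellow: 1892 × 1/4 = 473
χ² = Σ (O − E)² / E
  purple: (1431 − 1419)² / 1419 = 0.1015
  yellow: (461 − 473)² / 473 = 0.3044
χ² = 0.1015 + 0.3044 = 0.4059 ≈ 0.406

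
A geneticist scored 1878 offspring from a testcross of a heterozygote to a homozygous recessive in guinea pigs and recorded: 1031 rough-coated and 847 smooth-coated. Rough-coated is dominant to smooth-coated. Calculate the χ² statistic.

18.028

A testcross of a heterozygote (Aa × aa) gives a 1:1 phenotypic ratio.
The 1:1 ratio has 2 parts, so with N = 1878 the expected counts are:
  rough-coated: 1878 × 1/2 = 939
  smooth-coated: 1878 × 1/2 = 939
χ² = Σ (O − E)² / E
  rough-coated: (1031 − 939)² / 939 = 9.0138
  smooth-coated: (847 − 939)² / 939 = 9.0138
χ² = 9.0138 + 9.0138 = 18.0276 ≈ 18.028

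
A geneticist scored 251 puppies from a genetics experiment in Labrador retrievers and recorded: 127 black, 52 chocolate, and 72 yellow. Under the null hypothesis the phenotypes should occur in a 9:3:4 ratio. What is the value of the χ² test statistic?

3.307

Under the 9:3:4 hypothesis (Σ ratio = 16, N = 251):
  black: 251 × 9/16 = 141.1875
  chocolate: 251 × 3/16 = 47.0625
  yellow: 251 × 4/16 = 62.75
χ² = Σ (O − E)² / E
  black: (127 − 141.1875)² / 141.1875 = 1.4257
  chocolate: (52 − 47.0625)² / 47.0625 = 0.5180
  yellow: (72 − 62.75)² / 62.75 = 1.3635
χ² = 1.4257 + 0.5180 + 1.3635 = 3.3072 ≈ 3.307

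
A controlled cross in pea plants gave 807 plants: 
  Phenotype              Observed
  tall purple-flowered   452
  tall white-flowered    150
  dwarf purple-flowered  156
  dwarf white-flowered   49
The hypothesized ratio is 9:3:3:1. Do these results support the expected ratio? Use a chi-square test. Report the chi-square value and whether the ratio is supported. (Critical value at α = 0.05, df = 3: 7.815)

Under the 9:3:3:1 hypothesis (Σ ratio = 16, N = 807):
  tall purple-flowered: 807 × 9/16 = 453.9375
  tall white-flowered: 807 × 3/16 = 151.3125
  dwarf purple-flowered: 807 × 3/16 = 151.3125
  dwarf white-flowered: 807 × 1/16 = 50.4375
χ² = Σ (O − E)² / E
  tall purple-flowered: (452 − 453.9375)² / 453.9375 = 0.0083
  tall white-flowered: (150 − 151.3125)² / 151.3125 = 0.0114
  dwarf purple-flowered: (156 − 151.3125)² / 151.3125 = 0.1452
  dwarf white-flowered: (49 − 50.4375)² / 50.4375 = 0.0410
χ² = 0.0083 + 0.0114 + 0.1452 + 0.0410 = 0.2059 ≈ 0.206
Degrees of freedom = 4 − 1 = 3; critical value at α = 0.05 is 7.815.
Since 0.206 < 7.815, we fail to reject the null hypothesis — the data are consistent with the 9:3:3:1 ratio.

0.206; consistent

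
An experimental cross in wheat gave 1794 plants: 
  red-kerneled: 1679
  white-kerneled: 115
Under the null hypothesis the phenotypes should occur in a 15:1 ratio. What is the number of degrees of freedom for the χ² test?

A goodness-of-fit test with 2 phenotype classes has df = 2 − 1 = 1.

1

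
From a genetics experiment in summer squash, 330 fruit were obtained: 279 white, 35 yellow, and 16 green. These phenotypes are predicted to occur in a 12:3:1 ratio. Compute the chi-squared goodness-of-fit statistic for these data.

Total ratio parts = 16. Expected numbers out of 330:
  white: 330 × 12/16 = 247.5
  yellow: 330 × 3/16 = 61.875
  green: 330 × 1/16 = 20.625
χ² = Σ (O − E)² / E
  white: (279 − 247.5)² / 247.5 = 4.0091
  yellow: (35 − 61.875)² / 61.875 = 11.6730
  green: (16 − 20.625)² / 20.625 = 1.0371
χ² = 4.0091 + 11.6730 + 1.0371 = 16.7192 ≈ 16.719

16.719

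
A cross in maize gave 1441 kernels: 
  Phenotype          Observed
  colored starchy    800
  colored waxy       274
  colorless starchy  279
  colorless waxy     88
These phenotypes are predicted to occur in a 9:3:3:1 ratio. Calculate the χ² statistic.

Expected counts for N = 1441 under a 9:3:3:1 ratio (total parts = 16):
  colored starchy: 1441 × 9/16 = 810.5625
  colored waxy: 1441 × 3/16 = 270.1875
  colorless starchy: 1441 × 3/16 = 270.1875
  colorless waxy: 1441 × 1/16 = 90.0625
χ² = Σ (O − E)² / E
  colored starchy: (800 − 810.5625)² / 810.5625 = 0.1376
  colored waxy: (274 − 270.1875)² / 270.1875 = 0.0538
  colorless starchy: (279 − 270.1875)² / 270.1875 = 0.2874
  colorless waxy: (88 − 90.0625)² / 90.0625 = 0.0472
χ² = 0.1376 + 0.0538 + 0.2874 + 0.0472 = 0.526

0.526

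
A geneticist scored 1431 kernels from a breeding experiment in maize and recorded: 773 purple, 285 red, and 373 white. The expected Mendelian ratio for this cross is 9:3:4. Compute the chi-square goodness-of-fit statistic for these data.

Total ratio parts = 16. Expected numbers out of 1431:
  purple: 1431 × 9/16 = 804.9375
  red: 1431 × 3/16 = 268.3125
  white: 1431 × 4/16 = 357.75
χ² = Σ (O − E)² / E
  purple: (773 − 804.9375)² / 804.9375 = 1.2672
  red: (285 − 268.3125)² / 268.3125 = 1.0379
  white: (373 − 357.75)² / 357.75 = 0.6501
χ² = 1.2672 + 1.0379 + 0.6501 = 2.9552 ≈ 2.955

2.955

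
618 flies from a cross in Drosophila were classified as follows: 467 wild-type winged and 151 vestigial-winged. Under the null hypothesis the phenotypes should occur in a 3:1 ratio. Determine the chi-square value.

0.106

The 3:1 ratio has 4 parts, so with N = 618 the expected counts are:
  wild-type winged: 618 × 3/4 = 463.5
  vestigial-winged: 618 × 1/4 = 154.5
χ² = Σ (O − E)² / E
  wild-type winged: (467 − 463.5)² / 463.5 = 0.0264
  vestigial-winged: (151 − 154.5)² / 154.5 = 0.0793
χ² = 0.0264 + 0.0793 = 0.1057 ≈ 0.106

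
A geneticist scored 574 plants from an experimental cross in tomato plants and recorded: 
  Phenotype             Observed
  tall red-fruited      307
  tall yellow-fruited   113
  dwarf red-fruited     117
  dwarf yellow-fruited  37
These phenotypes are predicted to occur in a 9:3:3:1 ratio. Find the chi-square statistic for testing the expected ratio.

1.901

The 9:3:3:1 ratio has 16 parts, so with N = 574 the expected counts are:
  tall red-fruited: 574 × 9/16 = 322.875
  tall yellow-fruited: 574 × 3/16 = 107.625
  dwarf red-fruited: 574 × 3/16 = 107.625
  dwarf yellow-fruited: 574 × 1/16 = 35.875
χ² = Σ (O − E)² / E
  tall red-fruited: (307 − 322.875)² / 322.875 = 0.7805
  tall yellow-fruited: (113 − 107.625)² / 107.625 = 0.2684
  dwarf red-fruited: (117 − 107.625)² / 107.625 = 0.8166
  dwarf yellow-fruited: (37 − 35.875)² / 35.875 = 0.0353
χ² = 0.7805 + 0.2684 + 0.8166 + 0.0353 = 1.9008 ≈ 1.901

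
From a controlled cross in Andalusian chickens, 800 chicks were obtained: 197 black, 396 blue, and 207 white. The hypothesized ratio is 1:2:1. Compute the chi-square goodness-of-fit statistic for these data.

0.330

The 1:2:1 ratio has 4 parts, so with N = 800 the expected counts are:
  black: 800 × 1/4 = 200
  blue: 800 × 2/4 = 400
  white: 800 × 1/4 = 200
χ² = Σ (O − E)² / E
  black: (197 − 200)² / 200 = 0.0450
  blue: (396 − 400)² / 400 = 0.0400
  white: (207 − 200)² / 200 = 0.2450
χ² = 0.0450 + 0.0400 + 0.2450 = 0.330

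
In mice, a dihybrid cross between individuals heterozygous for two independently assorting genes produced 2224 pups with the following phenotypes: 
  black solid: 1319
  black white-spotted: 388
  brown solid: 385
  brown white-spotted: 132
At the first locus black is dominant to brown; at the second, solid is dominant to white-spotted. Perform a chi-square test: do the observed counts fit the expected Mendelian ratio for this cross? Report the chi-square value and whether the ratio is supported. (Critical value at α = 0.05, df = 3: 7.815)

A dihybrid F₂ with independent assortment and complete dominance at both loci gives a 9:3:3:1 phenotypic ratio.
Expected counts for N = 2224 under a 9:3:3:1 ratio (total parts = 16):
  black solid: 2224 × 9/16 = 1251
  black white-spotted: 2224 × 3/16 = 417
  brown solid: 2224 × 3/16 = 417
  brown white-spotted: 2224 × 1/16 = 139
χ² = Σ (O − E)² / E
  black solid: (1319 − 1251)² / 1251 = 3.6962
  black white-spotted: (388 − 417)² / 417 = 2.0168
  brown solid: (385 − 417)² / 417 = 2.4556
  brown white-spotted: (132 − 139)² / 139 = 0.3525
χ² = 3.6962 + 2.0168 + 2.4556 + 0.3525 = 8.5211 ≈ 8.521
Degrees of freedom = 4 − 1 = 3; critical value at α = 0.05 is 7.815.
Since 8.521 > 7.815, we reject the null hypothesis — the data do not fit the 9:3:3:1 ratio.

8.521; not consistent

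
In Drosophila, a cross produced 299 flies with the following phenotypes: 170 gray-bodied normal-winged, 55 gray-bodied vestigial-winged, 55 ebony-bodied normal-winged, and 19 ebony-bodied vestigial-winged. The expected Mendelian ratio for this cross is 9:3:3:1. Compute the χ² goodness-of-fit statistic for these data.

0.065

Expected counts for N = 299 under a 9:3:3:1 ratio (total parts = 16):
  gray-bodied normal-winged: 299 × 9/16 = 168.1875
  gray-bodied vestigial-winged: 299 × 3/16 = 56.0625
  ebony-bodied normal-winged: 299 × 3/16 = 56.0625
  ebony-bodied vestigial-winged: 299 × 1/16 = 18.6875
χ² = Σ (O − E)² / E
  gray-bodied normal-winged: (170 − 168.1875)² / 168.1875 = 0.0195
  gray-bodied vestigial-winged: (55 − 56.0625)² / 56.0625 = 0.0201
  ebony-bodied normal-winged: (55 − 56.0625)² / 56.0625 = 0.0201
  ebony-bodied vestigial-winged: (19 − 18.6875)² / 18.6875 = 0.0052
χ² = 0.0195 + 0.0201 + 0.0201 + 0.0052 = 0.0649 ≈ 0.065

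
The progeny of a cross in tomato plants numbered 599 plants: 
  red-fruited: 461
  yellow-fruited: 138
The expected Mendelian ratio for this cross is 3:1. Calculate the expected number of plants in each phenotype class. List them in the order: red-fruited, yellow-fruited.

449.25, 149.75

Total ratio parts = 4. Expected numbers out of 599:
  red-fruited: 599 × 3/4 = 449.25
  yellow-fruited: 599 × 1/4 = 149.75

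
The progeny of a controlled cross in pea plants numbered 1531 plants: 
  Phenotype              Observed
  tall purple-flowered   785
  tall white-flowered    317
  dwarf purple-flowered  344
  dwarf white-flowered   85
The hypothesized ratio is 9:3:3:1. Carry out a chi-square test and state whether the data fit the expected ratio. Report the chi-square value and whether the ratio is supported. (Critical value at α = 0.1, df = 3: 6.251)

Expected counts for N = 1531 under a 9:3:3:1 ratio (total parts = 16):
  tall purple-flowered: 1531 × 9/16 = 861.1875
  tall white-flowered: 1531 × 3/16 = 287.0625
  dwarf purple-flowered: 1531 × 3/16 = 287.0625
  dwarf white-flowered: 1531 × 1/16 = 95.6875
χ² = Σ (O − E)² / E
  tall purple-flowered: (785 − 861.1875)² / 861.1875 = 6.7402
  tall white-flowered: (317 − 287.0625)² / 287.0625 = 3.1222
  dwarf purple-flowered: (344 − 287.0625)² / 287.0625 = 11.2933
  dwarf white-flowered: (85 − 95.6875)² / 95.6875 = 1.1937
χ² = 6.7402 + 3.1222 + 11.2933 + 1.1937 = 22.3494 ≈ 22.349
Degrees of freedom = 4 − 1 = 3; critical value at α = 0.1 is 6.251.
Since 22.349 > 6.251, we reject the null hypothesis — the data do not fit the 9:3:3:1 ratio.

22.349; not consistent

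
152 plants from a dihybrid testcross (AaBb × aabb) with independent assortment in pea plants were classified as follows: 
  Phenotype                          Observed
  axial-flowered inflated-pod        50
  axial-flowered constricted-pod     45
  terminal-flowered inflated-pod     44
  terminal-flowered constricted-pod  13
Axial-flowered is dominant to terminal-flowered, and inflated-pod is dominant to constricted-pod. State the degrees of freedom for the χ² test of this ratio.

A dihybrid testcross with independent assortment gives a 1:1:1:1 ratio.
A goodness-of-fit test with 4 phenotype classes has df = 4 − 1 = 3.

3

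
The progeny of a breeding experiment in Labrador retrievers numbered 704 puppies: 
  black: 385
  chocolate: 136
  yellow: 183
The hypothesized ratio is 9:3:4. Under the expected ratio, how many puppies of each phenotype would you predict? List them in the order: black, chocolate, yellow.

Under the 9:3:4 hypothesis (Σ ratio = 16, N = 704):
  black: 704 × 9/16 = 396
  chocolate: 704 × 3/16 = 132
  yellow: 704 × 4/16 = 176

396, 132, 176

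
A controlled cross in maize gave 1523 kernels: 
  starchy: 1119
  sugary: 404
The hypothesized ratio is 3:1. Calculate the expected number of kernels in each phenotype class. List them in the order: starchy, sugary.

Expected counts for N = 1523 under a 3:1 ratio (total parts = 4):
  starchy: 1523 × 3/4 = 1142.25
  sugary: 1523 × 1/4 = 380.75

1142.25, 380.75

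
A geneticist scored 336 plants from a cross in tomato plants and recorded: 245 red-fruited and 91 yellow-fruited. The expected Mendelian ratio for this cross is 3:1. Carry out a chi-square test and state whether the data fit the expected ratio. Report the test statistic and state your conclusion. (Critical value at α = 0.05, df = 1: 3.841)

Expected counts for N = 336 under a 3:1 ratio (total parts = 4):
  red-fruited: 336 × 3/4 = 252
  yellow-fruited: 336 × 1/4 = 84
χ² = Σ (O − E)² / E
  red-fruited: (245 − 252)² / 252 = 0.1944
  yellow-fruited: (91 − 84)² / 84 = 0.5833
χ² = 0.1944 + 0.5833 = 0.7777 ≈ 0.778
Degrees of freedom = 2 − 1 = 1; critical value at α = 0.05 is 3.841.
Since 0.778 < 3.841, we fail to reject the null hypothesis — the data are consistent with the 3:1 ratio.

0.778; consistent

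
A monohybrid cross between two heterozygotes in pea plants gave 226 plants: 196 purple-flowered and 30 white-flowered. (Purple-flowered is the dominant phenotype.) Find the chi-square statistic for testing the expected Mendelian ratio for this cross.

16.572

For a monohybrid cross between heterozygotes with complete dominance, the expected phenotypic ratio is 3:1.
Under the 3:1 hypothesis (Σ ratio = 4, N = 226):
  purple-flowered: 226 × 3/4 = 169.5
  white-flowered: 226 × 1/4 = 56.5
χ² = Σ (O − E)² / E
  purple-flowered: (196 − 169.5)² / 169.5 = 4.1431
  white-flowered: (30 − 56.5)² / 56.5 = 12.4292
χ² = 4.1431 + 12.4292 = 16.5723 ≈ 16.572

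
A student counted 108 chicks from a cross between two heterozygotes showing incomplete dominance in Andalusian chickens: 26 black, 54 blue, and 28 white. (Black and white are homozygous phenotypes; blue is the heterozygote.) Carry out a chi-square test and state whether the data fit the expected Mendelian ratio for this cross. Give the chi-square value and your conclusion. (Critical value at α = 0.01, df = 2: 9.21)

With incomplete dominance, a heterozygote × heterozygote cross gives a 1:2:1 phenotypic ratio.
Total ratio parts = 4. Expected numbers out of 108:
  black: 108 × 1/4 = 27
  blue: 108 × 2/4 = 54
  white: 108 × 1/4 = 27
χ² = Σ (O − E)² / E
  black: (26 − 27)² / 27 = 0.0370
  blue: (54 − 54)² / 54 = 0.0000
  white: (28 − 27)² / 27 = 0.0370
χ² = 0.0370 + 0.0000 + 0.0370 = 0.074
Degrees of freedom = 3 − 1 = 2; critical value at α = 0.01 is 9.21.
Since 0.074 < 9.21, we fail to reject the null hypothesis — the data are consistent with the 1:2:1 ratio.

0.074; consistent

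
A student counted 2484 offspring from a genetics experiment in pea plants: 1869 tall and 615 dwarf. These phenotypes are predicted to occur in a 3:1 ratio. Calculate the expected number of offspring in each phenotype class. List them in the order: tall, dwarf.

1863, 621

The 3:1 ratio has 4 parts, so with N = 2484 the expected counts are:
  tall: 2484 × 3/4 = 1863
  dwarf: 2484 × 1/4 = 621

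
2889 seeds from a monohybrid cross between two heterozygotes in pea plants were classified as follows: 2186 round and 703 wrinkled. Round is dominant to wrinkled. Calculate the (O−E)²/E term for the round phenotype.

0.171

For a monohybrid cross between heterozygotes with complete dominance, the expected phenotypic ratio is 3:1.
Total ratio parts = 4. Expected numbers out of 2889:
  round: 2889 × 3/4 = 2166.75
  wrinkled: 2889 × 1/4 = 722.25
Contribution of round: (2186 − 2166.75)² / 2166.75 = 0.1710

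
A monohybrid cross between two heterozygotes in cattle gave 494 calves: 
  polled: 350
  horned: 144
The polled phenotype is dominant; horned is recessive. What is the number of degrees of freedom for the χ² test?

For a monohybrid cross between heterozygotes with complete dominance, the expected phenotypic ratio is 3:1.
A goodness-of-fit test with 2 phenotype classes has df = 2 − 1 = 1.

1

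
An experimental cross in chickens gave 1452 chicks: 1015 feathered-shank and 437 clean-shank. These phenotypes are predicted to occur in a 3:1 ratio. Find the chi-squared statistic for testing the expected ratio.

Under the 3:1 hypothesis (Σ ratio = 4, N = 1452):
  feathered-shank: 1452 × 3/4 = 1089
  clean-shank: 1452 × 1/4 = 363
χ² = Σ (O − E)² / E
  feathered-shank: (1015 − 1089)² / 1089 = 5.0285
  clean-shank: (437 − 363)² / 363 = 15.0854
χ² = 5.0285 + 15.0854 = 20.1139 ≈ 20.114

20.114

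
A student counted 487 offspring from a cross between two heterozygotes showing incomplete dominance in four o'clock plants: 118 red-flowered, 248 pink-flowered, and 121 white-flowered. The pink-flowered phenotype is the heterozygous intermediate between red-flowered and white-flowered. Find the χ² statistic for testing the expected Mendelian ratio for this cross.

0.203

With incomplete dominance, a heterozygote × heterozygote cross gives a 1:2:1 phenotypic ratio.
Expected counts for N = 487 under a 1:2:1 ratio (total parts = 4):
  red-flowered: 487 × 1/4 = 121.75
  pink-flowered: 487 × 2/4 = 243.5
  white-flowered: 487 × 1/4 = 121.75
χ² = Σ (O − E)² / E
  red-flowered: (118 − 121.75)² / 121.75 = 0.1155
  pink-flowered: (248 − 243.5)² / 243.5 = 0.0832
  white-flowered: (121 − 121.75)² / 121.75 = 0.0046
χ² = 0.1155 + 0.0832 + 0.0046 = 0.2033 ≈ 0.203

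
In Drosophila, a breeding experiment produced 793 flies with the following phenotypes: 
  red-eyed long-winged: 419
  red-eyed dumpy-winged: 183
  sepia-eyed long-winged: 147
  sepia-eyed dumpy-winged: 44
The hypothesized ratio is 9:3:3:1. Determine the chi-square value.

10.204

Total ratio parts = 16. Expected numbers out of 793:
  red-eyed long-winged: 793 × 9/16 = 446.0625
  red-eyed dumpy-winged: 793 × 3/16 = 148.6875
  sepia-eyed long-winged: 793 × 3/16 = 148.6875
  sepia-eyed dumpy-winged: 793 × 1/16 = 49.5625
χ² = Σ (O − E)² / E
  red-eyed long-winged: (419 − 446.0625)² / 446.0625 = 1.6419
  red-eyed dumpy-winged: (183 − 148.6875)² / 148.6875 = 7.9183
  sepia-eyed long-winged: (147 − 148.6875)² / 148.6875 = 0.0192
  sepia-eyed dumpy-winged: (44 − 49.5625)² / 49.5625 = 0.6243
χ² = 1.6419 + 7.9183 + 0.0192 + 0.6243 = 10.2037 ≈ 10.204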